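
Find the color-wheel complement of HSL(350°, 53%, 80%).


Complement = opposite side of color wheel = hue + 180°
H' = (350 + 180) mod 360 = 170°
S and L unchanged.
= HSL(170°, 53%, 80%)


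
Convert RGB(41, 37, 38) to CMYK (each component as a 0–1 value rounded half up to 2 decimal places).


R'=41/255≈0.1608, G'=37/255≈0.1451, B'=38/255≈0.1490
K = 1 - max(R',G',B') = 1 - 41/255 = 214/255 = 0.83921… → 0.84
(1-R'-K)/(1-K) simplifies to (max-R)/max with max = 41:
C = (41-41)/41 = 0/41 = 0 → 0.00
M = (41-37)/41 = 4/41 = 0.09756… → 0.10
Y = (41-38)/41 = 3/41 = 0.07317… → 0.07
= CMYK(0.00, 0.10, 0.07, 0.84)


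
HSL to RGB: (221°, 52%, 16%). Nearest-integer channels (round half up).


H=221°, S=0.52, L=0.16
C = (1-|2L-1|)×S = (1-|-0.68|)×0.52 = 0.1664
H' = H/60 = 221/60 ≈ 3.6833; X = C×(1-|H' mod 2 - 1|) ≈ 0.0527
m = L - C/2 = 0.16 - 0.0832 = 0.0768
Sector ⌊H'⌋ = 3 → (R',G',B') = (0.0, ≈0.0527, 0.1664)
RGB = ((R'+m)×255, (G'+m)×255, (B'+m)×255) = (19.584, 33.0208, 62.016)
Round half up → RGB(20, 33, 62)


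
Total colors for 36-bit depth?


Colors = 2^bits = 2^36
= 68,719,476,736 colors


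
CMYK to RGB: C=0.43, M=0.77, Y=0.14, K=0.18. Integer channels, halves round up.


R = 255 × (1-C) × (1-K) = 255 × 0.57 × 0.82 = 119.187 → 119
G = 255 × (1-M) × (1-K) = 255 × 0.23 × 0.82 = 48.093 → 48
B = 255 × (1-Y) × (1-K) = 255 × 0.86 × 0.82 = 179.826 → 180
= RGB(119, 48, 180)


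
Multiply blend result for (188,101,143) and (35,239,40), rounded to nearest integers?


Multiply: C = A×B/255, rounded to nearest integer
R: 188×35/255 = 6580/255 ≈ 25.804 → 26
G: 101×239/255 = 24139/255 ≈ 94.663 → 95
B: 143×40/255 = 5720/255 ≈ 22.431 → 22
= RGB(26, 95, 22)


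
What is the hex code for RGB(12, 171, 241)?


R = 12 → 0C (hex)
G = 171 → AB (hex)
B = 241 → F1 (hex)
Hex = #0CABF1


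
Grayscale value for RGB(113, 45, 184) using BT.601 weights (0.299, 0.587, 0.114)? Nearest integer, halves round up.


Gray = 0.299×R + 0.587×G + 0.114×B
Gray = 0.299×113 + 0.587×45 + 0.114×184
Gray = 33.787 + 26.415 + 20.976
Gray = 81.178 → round half up → 81
Gray = 81


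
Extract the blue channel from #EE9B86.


Color: #EE9B86
R = EE = 238
G = 9B = 155
B = 86 = 134
Blue = 134


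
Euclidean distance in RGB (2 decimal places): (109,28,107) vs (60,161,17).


d = √[(R₁-R₂)² + (G₁-G₂)² + (B₁-B₂)²]
d = √[(109-60)² + (28-161)² + (107-17)²]
d = √[2401 + 17689 + 8100]
d = √28190
d ≈ 167.90


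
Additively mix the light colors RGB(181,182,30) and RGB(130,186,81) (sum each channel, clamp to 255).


Additive: each channel = min(255, C₁+C₂)
R: 181+130 = 311 → 255
G: 182+186 = 368 → 255
B: 30+81 = 111 → 111
= RGB(255, 255, 111)


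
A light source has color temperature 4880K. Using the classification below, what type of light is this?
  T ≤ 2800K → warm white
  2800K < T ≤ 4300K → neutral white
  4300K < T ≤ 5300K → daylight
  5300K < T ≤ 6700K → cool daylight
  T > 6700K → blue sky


Temperature: 4880K
4300K < 4880K ≤ 5300K → daylight
Classification: daylight


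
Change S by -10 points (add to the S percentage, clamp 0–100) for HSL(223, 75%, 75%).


Original S = 75%
Adjustment = -10 percentage points
New S = 75 + (-10) = 65
Clamp to [0, 100] → 65
= HSL(223°, 65%, 75%)


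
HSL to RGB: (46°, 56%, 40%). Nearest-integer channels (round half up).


H=46°, S=0.56, L=0.40
C = (1-|2L-1|)×S = (1-|-0.20|)×0.56 = 0.448
H' = H/60 = 46/60 ≈ 0.7667; X = C×(1-|H' mod 2 - 1|) ≈ 0.3435
m = L - C/2 = 0.40 - 0.224 = 0.176
Sector ⌊H'⌋ = 0 → (R',G',B') = (0.448, ≈0.3435, 0.0)
RGB = ((R'+m)×255, (G'+m)×255, (B'+m)×255) = (159.12, 132.464, 44.88)
Round half up → RGB(159, 132, 45)


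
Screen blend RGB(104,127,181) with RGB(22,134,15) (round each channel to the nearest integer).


Screen: C = 255 - (255-A)×(255-B)/255, rounded to nearest integer
R: 255 - (255-104)×(255-22)/255 = 255 - 35183/255 ≈ 255 - 137.973 = 117.027 → 117
G: 255 - (255-127)×(255-134)/255 = 255 - 15488/255 ≈ 255 - 60.737 = 194.263 → 194
B: 255 - (255-181)×(255-15)/255 = 255 - 17760/255 ≈ 255 - 69.647 = 185.353 → 185
= RGB(117, 194, 185)


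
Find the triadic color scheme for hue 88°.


Triadic: equally spaced at 120° intervals
H1 = 88°
H2 = (88 + 120) mod 360 = 208°
H3 = (88 + 240) mod 360 = 328°
Triadic = 88°, 208°, 328°


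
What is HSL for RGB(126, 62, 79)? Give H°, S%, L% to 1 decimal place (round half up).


Normalize: R'=126/255≈0.4941, G'=62/255≈0.2431, B'=79/255≈0.3098
Max=126/255, Min=62/255, Δ=Max-Min=64/255
L = (Max+Min)/2 = (126+62)/510 = 188/510 = 0.36862… → L = 36.9%
L ≤ 0.5 → S = Δ/(Max+Min) = 64/(126+62) = 64/188 = 0.34042… → S = 34.0%
(the 1/255 factors cancel in S and H, so raw channel differences can be used)
Max is R' → H = 60 × (((G-B)/Δ) mod 6) = 60 × (((62-79)/64) mod 6)
  (-17)/64 = -0.2656…; negative, so add 6 → 5.7343…
  H = 60 × 5.7343… = 344.062…° → H = 344.1°
= HSL(344.1°, 34.0%, 36.9%)


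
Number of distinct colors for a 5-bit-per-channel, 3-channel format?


Total bits = 5 bits/channel × 3 channels = 15 bits
Distinct colors = 2^15
= 32,768 colors


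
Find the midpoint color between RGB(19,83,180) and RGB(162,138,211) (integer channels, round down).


Midpoint: each channel = ⌊(C₁+C₂)/2⌋
R: ⌊(19+162)/2⌋ = 90
G: ⌊(83+138)/2⌋ = 110
B: ⌊(180+211)/2⌋ = 195
= RGB(90, 110, 195)


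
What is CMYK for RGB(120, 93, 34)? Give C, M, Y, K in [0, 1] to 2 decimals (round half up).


R'=120/255≈0.4706, G'=93/255≈0.3647, B'=34/255≈0.1333
K = 1 - max(R',G',B') = 1 - 120/255 = 135/255 = 0.52941… → 0.53
(1-R'-K)/(1-K) simplifies to (max-R)/max with max = 120:
C = (120-120)/120 = 0/120 = 0 → 0.00
M = (120-93)/120 = 27/120 = 0.225 → 0.23
Y = (120-34)/120 = 86/120 = 0.71666… → 0.72
= CMYK(0.00, 0.23, 0.72, 0.53)


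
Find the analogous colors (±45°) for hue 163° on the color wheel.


Base hue: 163°
Left analog: (163 - 45) mod 360 = 118°
Right analog: (163 + 45) mod 360 = 208°
Analogous hues = 118° and 208°


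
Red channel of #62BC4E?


Color: #62BC4E
R = 62 = 98
G = BC = 188
B = 4E = 78
Red = 98


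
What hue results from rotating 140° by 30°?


New hue = (H + rotation) mod 360
New hue = (140 + 30) mod 360
= 170 mod 360
= 170°


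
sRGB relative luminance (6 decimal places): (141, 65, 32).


Linearize each channel (sRGB transfer function): c = v/255; c_lin = c/12.92 if c ≤ 0.04045, else ((c+0.055)/1.055)^2.4
  R: 141/255 ≈ 0.552941 > 0.04045 → ((0.552941+0.055)/1.055)^2.4 ≈ 0.266356
  G: 65/255 ≈ 0.254902 > 0.04045 → ((0.254902+0.055)/1.055)^2.4 ≈ 0.052861
  B: 32/255 ≈ 0.125490 > 0.04045 → ((0.125490+0.055)/1.055)^2.4 ≈ 0.014444
R_lin = 0.266356, G_lin = 0.052861, B_lin = 0.014444
L = 0.2126×R + 0.7152×G + 0.0722×B
L = 0.2126×0.266356 + 0.7152×0.052861 + 0.0722×0.014444
L ≈ 0.095476


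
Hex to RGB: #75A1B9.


75 → 117 (R)
A1 → 161 (G)
B9 → 185 (B)
= RGB(117, 161, 185)


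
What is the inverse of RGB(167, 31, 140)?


Invert: (255-R, 255-G, 255-B)
R: 255-167 = 88
G: 255-31 = 224
B: 255-140 = 115
= RGB(88, 224, 115)


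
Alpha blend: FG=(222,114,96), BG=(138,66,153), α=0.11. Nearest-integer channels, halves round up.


C = α×F + (1-α)×B, with 1-α = 0.89
R: 0.11×222 + 0.89×138 = 24.42 + 122.82 = 147.24 → 147
G: 0.11×114 + 0.89×66 = 12.54 + 58.74 = 71.28 → 71
B: 0.11×96 + 0.89×153 = 10.56 + 136.17 = 146.73 → 147
= RGB(147, 71, 147)


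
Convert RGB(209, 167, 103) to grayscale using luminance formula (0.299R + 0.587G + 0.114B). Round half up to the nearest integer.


Gray = 0.299×R + 0.587×G + 0.114×B
Gray = 0.299×209 + 0.587×167 + 0.114×103
Gray = 62.491 + 98.029 + 11.742
Gray = 172.262 → round half up → 172
Gray = 172


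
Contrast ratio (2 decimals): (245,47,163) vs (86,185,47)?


Linearize each sRGB channel c=v/255: c/12.92 if c ≤ 0.04045 else ((c+0.055)/1.055)^2.4
L = 0.2126×R_lin + 0.7152×G_lin + 0.0722×B_lin
Color 1 (245,47,163):
  R=245: 245/255≈0.9608 > 0.04045 → ((0.9608+0.055)/1.055)^2.4 ≈ 0.91310
  G=47: 47/255≈0.1843 > 0.04045 → ((0.1843+0.055)/1.055)^2.4 ≈ 0.02843
  B=163: 163/255≈0.6392 > 0.04045 → ((0.6392+0.055)/1.055)^2.4 ≈ 0.36625
  L1 = 0.2126×0.91310 + 0.7152×0.02843 + 0.0722×0.36625 ≈ 0.24090
Color 2 (86,185,47):
  R=86: 86/255≈0.3373 > 0.04045 → ((0.3373+0.055)/1.055)^2.4 ≈ 0.09306
  G=185: 185/255≈0.7255 > 0.04045 → ((0.7255+0.055)/1.055)^2.4 ≈ 0.48515
  B=47: 47/255≈0.1843 > 0.04045 → ((0.1843+0.055)/1.055)^2.4 ≈ 0.02843
  L2 = 0.2126×0.09306 + 0.7152×0.48515 + 0.0722×0.02843 ≈ 0.36882
Lighter = 0.36882, Darker = 0.24090
Ratio = (L_lighter + 0.05) / (L_darker + 0.05)
Ratio = (0.36882 + 0.05) / (0.24090 + 0.05) = 0.41882 / 0.29090 ≈ 1.4397
Ratio ≈ 1.44:1


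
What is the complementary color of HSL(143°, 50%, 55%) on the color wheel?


Complement = opposite side of color wheel = hue + 180°
H' = (143 + 180) mod 360 = 323°
S and L unchanged.
= HSL(323°, 50%, 55%)


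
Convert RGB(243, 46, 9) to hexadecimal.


R = 243 → F3 (hex)
G = 46 → 2E (hex)
B = 9 → 09 (hex)
Hex = #F32E09


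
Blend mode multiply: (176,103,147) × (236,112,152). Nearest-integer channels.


Multiply: C = A×B/255, rounded to nearest integer
R: 176×236/255 = 41536/255 ≈ 162.886 → 163
G: 103×112/255 = 11536/255 ≈ 45.239 → 45
B: 147×152/255 = 22344/255 ≈ 87.624 → 88
= RGB(163, 45, 88)


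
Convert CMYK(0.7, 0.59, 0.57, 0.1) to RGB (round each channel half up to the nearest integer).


R = 255 × (1-C) × (1-K) = 255 × 0.30 × 0.90 = 68.85 → 69
G = 255 × (1-M) × (1-K) = 255 × 0.41 × 0.90 = 94.095 → 94
B = 255 × (1-Y) × (1-K) = 255 × 0.43 × 0.90 = 98.685 → 99
= RGB(69, 94, 99)


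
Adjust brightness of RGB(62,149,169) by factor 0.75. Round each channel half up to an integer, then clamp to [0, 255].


Multiply each channel by 0.75, round half up, clamp to [0, 255]
R: 62×0.75 = 46.5 → round → 47
G: 149×0.75 = 111.75 → round → 112
B: 169×0.75 = 126.75 → round → 127
= RGB(47, 112, 127)


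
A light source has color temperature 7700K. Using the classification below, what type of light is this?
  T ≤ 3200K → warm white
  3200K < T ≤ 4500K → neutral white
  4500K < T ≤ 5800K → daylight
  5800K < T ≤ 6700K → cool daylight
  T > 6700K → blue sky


Temperature: 7700K
7700K > 6700K → blue sky
Classification: blue sky


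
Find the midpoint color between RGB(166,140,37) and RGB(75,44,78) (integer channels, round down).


Midpoint: each channel = ⌊(C₁+C₂)/2⌋
R: ⌊(166+75)/2⌋ = 120
G: ⌊(140+44)/2⌋ = 92
B: ⌊(37+78)/2⌋ = 57
= RGB(120, 92, 57)


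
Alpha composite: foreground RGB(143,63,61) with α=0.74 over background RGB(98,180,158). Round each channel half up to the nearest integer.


C = α×F + (1-α)×B, with 1-α = 0.26
R: 0.74×143 + 0.26×98 = 105.82 + 25.48 = 131.30 → 131
G: 0.74×63 + 0.26×180 = 46.62 + 46.80 = 93.42 → 93
B: 0.74×61 + 0.26×158 = 45.14 + 41.08 = 86.22 → 86
= RGB(131, 93, 86)


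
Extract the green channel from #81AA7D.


Color: #81AA7D
R = 81 = 129
G = AA = 170
B = 7D = 125
Green = 170


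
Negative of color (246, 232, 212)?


Invert: (255-R, 255-G, 255-B)
R: 255-246 = 9
G: 255-232 = 23
B: 255-212 = 43
= RGB(9, 23, 43)


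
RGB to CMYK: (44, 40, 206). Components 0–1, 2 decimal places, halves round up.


R'=44/255≈0.1725, G'=40/255≈0.1569, B'=206/255≈0.8078
K = 1 - max(R',G',B') = 1 - 206/255 = 49/255 = 0.19215… → 0.19
(1-R'-K)/(1-K) simplifies to (max-R)/max with max = 206:
C = (206-44)/206 = 162/206 = 0.78640… → 0.79
M = (206-40)/206 = 166/206 = 0.80582… → 0.81
Y = (206-206)/206 = 0/206 = 0 → 0.00
= CMYK(0.79, 0.81, 0.00, 0.19)


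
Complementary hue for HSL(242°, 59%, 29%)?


Complement = opposite side of color wheel = hue + 180°
H' = (242 + 180) mod 360 = 62°
S and L unchanged.
= HSL(62°, 59%, 29%)


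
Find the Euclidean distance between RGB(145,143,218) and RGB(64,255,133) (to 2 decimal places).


d = √[(R₁-R₂)² + (G₁-G₂)² + (B₁-B₂)²]
d = √[(145-64)² + (143-255)² + (218-133)²]
d = √[6561 + 12544 + 7225]
d = √26330
d ≈ 162.27


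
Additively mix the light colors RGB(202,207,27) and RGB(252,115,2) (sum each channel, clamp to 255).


Additive: each channel = min(255, C₁+C₂)
R: 202+252 = 454 → 255
G: 207+115 = 322 → 255
B: 27+2 = 29 → 29
= RGB(255, 255, 29)


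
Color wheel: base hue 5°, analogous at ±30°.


Base hue: 5°
Left analog: (5 - 30) mod 360 = 335°
Right analog: (5 + 30) mod 360 = 35°
Analogous hues = 335° and 35°


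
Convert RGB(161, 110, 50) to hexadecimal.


R = 161 → A1 (hex)
G = 110 → 6E (hex)
B = 50 → 32 (hex)
Hex = #A16E32


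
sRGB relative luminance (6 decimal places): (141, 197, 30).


Linearize each channel (sRGB transfer function): c = v/255; c_lin = c/12.92 if c ≤ 0.04045, else ((c+0.055)/1.055)^2.4
  R: 141/255 ≈ 0.552941 > 0.04045 → ((0.552941+0.055)/1.055)^2.4 ≈ 0.266356
  G: 197/255 ≈ 0.772549 > 0.04045 → ((0.772549+0.055)/1.055)^2.4 ≈ 0.558340
  B: 30/255 ≈ 0.117647 > 0.04045 → ((0.117647+0.055)/1.055)^2.4 ≈ 0.012983
R_lin = 0.266356, G_lin = 0.558340, B_lin = 0.012983
L = 0.2126×R + 0.7152×G + 0.0722×B
L = 0.2126×0.266356 + 0.7152×0.558340 + 0.0722×0.012983
L ≈ 0.456890


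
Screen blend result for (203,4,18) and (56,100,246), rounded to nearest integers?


Screen: C = 255 - (255-A)×(255-B)/255, rounded to nearest integer
R: 255 - (255-203)×(255-56)/255 = 255 - 10348/255 ≈ 255 - 40.580 = 214.420 → 214
G: 255 - (255-4)×(255-100)/255 = 255 - 38905/255 ≈ 255 - 152.569 = 102.431 → 102
B: 255 - (255-18)×(255-246)/255 = 255 - 2133/255 ≈ 255 - 8.365 = 246.635 → 247
= RGB(214, 102, 247)


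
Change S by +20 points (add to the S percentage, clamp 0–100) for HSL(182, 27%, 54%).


Original S = 27%
Adjustment = +20 percentage points
New S = 27 + (20) = 47
Clamp to [0, 100] → 47
= HSL(182°, 47%, 54%)


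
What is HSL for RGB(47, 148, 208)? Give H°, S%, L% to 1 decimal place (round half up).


Normalize: R'=47/255≈0.1843, G'=148/255≈0.5804, B'=208/255≈0.8157
Max=208/255, Min=47/255, Δ=Max-Min=161/255
L = (Max+Min)/2 = (208+47)/510 = 255/510 = 0.5 → L = 50.0%
L ≤ 0.5 → S = Δ/(Max+Min) = 161/(208+47) = 161/255 = 0.63137… → S = 63.1%
(the 1/255 factors cancel in S and H, so raw channel differences can be used)
Max is B' → H = 60 × ((R-G)/Δ + 4) = 60 × ((47-148)/161 + 4)
  -101/161 + 4 = -0.6273… + 4 = 3.3726…
  H = 60 × 3.3726… = 202.360…° → H = 202.4°
= HSL(202.4°, 63.1%, 50.0%)


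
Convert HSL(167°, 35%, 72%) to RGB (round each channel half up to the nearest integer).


H=167°, S=0.35, L=0.72
C = (1-|2L-1|)×S = (1-|0.44|)×0.35 = 0.196
H' = H/60 = 167/60 ≈ 2.7833; X = C×(1-|H' mod 2 - 1|) ≈ 0.1535
m = L - C/2 = 0.72 - 0.098 = 0.622
Sector ⌊H'⌋ = 2 → (R',G',B') = (0.0, 0.196, ≈0.1535)
RGB = ((R'+m)×255, (G'+m)×255, (B'+m)×255) = (158.61, 208.59, 197.761)
Round half up → RGB(159, 209, 198)


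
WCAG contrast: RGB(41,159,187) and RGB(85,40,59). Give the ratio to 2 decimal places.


Linearize each sRGB channel c=v/255: c/12.92 if c ≤ 0.04045 else ((c+0.055)/1.055)^2.4
L = 0.2126×R_lin + 0.7152×G_lin + 0.0722×B_lin
Color 1 (41,159,187):
  R=41: 41/255≈0.1608 > 0.04045 → ((0.1608+0.055)/1.055)^2.4 ≈ 0.02217
  G=159: 159/255≈0.6235 > 0.04045 → ((0.6235+0.055)/1.055)^2.4 ≈ 0.34670
  B=187: 187/255≈0.7333 > 0.04045 → ((0.7333+0.055)/1.055)^2.4 ≈ 0.49693
  L1 = 0.2126×0.02217 + 0.7152×0.34670 + 0.0722×0.49693 ≈ 0.28856
Color 2 (85,40,59):
  R=85: 85/255≈0.3333 > 0.04045 → ((0.3333+0.055)/1.055)^2.4 ≈ 0.09084
  G=40: 40/255≈0.1569 > 0.04045 → ((0.1569+0.055)/1.055)^2.4 ≈ 0.02122
  B=59: 59/255≈0.2314 > 0.04045 → ((0.2314+0.055)/1.055)^2.4 ≈ 0.04374
  L2 = 0.2126×0.09084 + 0.7152×0.02122 + 0.0722×0.04374 ≈ 0.03765
Lighter = 0.28856, Darker = 0.03765
Ratio = (L_lighter + 0.05) / (L_darker + 0.05)
Ratio = (0.28856 + 0.05) / (0.03765 + 0.05) = 0.33856 / 0.08765 ≈ 3.8627
Ratio ≈ 3.86:1


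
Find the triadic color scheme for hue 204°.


Triadic: equally spaced at 120° intervals
H1 = 204°
H2 = (204 + 120) mod 360 = 324°
H3 = (204 + 240) mod 360 = 84°
Triadic = 204°, 324°, 84°


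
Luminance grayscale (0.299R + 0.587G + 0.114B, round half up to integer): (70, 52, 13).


Gray = 0.299×R + 0.587×G + 0.114×B
Gray = 0.299×70 + 0.587×52 + 0.114×13
Gray = 20.930 + 30.524 + 1.482
Gray = 52.936 → round half up → 53
Gray = 53


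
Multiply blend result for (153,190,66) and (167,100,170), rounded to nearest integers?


Multiply: C = A×B/255, rounded to nearest integer
R: 153×167/255 = 25551/255 ≈ 100.200 → 100
G: 190×100/255 = 19000/255 ≈ 74.510 → 75
B: 66×170/255 = 11220/255 ≈ 44.000 → 44
= RGB(100, 75, 44)


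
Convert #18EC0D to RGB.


18 → 24 (R)
EC → 236 (G)
0D → 13 (B)
= RGB(24, 236, 13)


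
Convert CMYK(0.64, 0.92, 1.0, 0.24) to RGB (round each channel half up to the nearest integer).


R = 255 × (1-C) × (1-K) = 255 × 0.36 × 0.76 = 69.768 → 70
G = 255 × (1-M) × (1-K) = 255 × 0.08 × 0.76 = 15.504 → 16
B = 255 × (1-Y) × (1-K) = 255 × 0.00 × 0.76 = 0
= RGB(70, 16, 0)


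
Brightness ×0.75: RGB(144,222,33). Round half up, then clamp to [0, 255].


Multiply each channel by 0.75, round half up, clamp to [0, 255]
R: 144×0.75 = 108
G: 222×0.75 = 166.5 → round → 167
B: 33×0.75 = 24.75 → round → 25
= RGB(108, 167, 25)


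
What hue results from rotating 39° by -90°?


New hue = (H + rotation) mod 360
New hue = (39 -90) mod 360
= -51 mod 360
= 309°


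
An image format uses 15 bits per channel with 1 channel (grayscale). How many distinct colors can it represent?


Total bits = 15 bits/channel × 1 channels = 15 bits
Distinct colors = 2^15
= 32,768 colors


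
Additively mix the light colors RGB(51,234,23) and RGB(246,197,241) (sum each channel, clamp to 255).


Additive: each channel = min(255, C₁+C₂)
R: 51+246 = 297 → 255
G: 234+197 = 431 → 255
B: 23+241 = 264 → 255
= RGB(255, 255, 255)


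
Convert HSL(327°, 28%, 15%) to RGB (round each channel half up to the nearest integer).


H=327°, S=0.28, L=0.15
C = (1-|2L-1|)×S = (1-|-0.70|)×0.28 = 0.084
H' = H/60 = 327/60 ≈ 5.4500; X = C×(1-|H' mod 2 - 1|) = 0.0462
m = L - C/2 = 0.15 - 0.042 = 0.108
Sector ⌊H'⌋ = 5 → (R',G',B') = (0.084, 0.0, 0.0462)
RGB = ((R'+m)×255, (G'+m)×255, (B'+m)×255) = (48.96, 27.54, 39.321)
Round half up → RGB(49, 28, 39)


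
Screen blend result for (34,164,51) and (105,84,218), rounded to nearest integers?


Screen: C = 255 - (255-A)×(255-B)/255, rounded to nearest integer
R: 255 - (255-34)×(255-105)/255 = 255 - 33150/255 ≈ 255 - 130.000 = 125.000 → 125
G: 255 - (255-164)×(255-84)/255 = 255 - 15561/255 ≈ 255 - 61.024 = 193.976 → 194
B: 255 - (255-51)×(255-218)/255 = 255 - 7548/255 ≈ 255 - 29.600 = 225.400 → 225
= RGB(125, 194, 225)


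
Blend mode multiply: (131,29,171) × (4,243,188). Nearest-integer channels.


Multiply: C = A×B/255, rounded to nearest integer
R: 131×4/255 = 524/255 ≈ 2.055 → 2
G: 29×243/255 = 7047/255 ≈ 27.635 → 28
B: 171×188/255 = 32148/255 ≈ 126.071 → 126
= RGB(2, 28, 126)


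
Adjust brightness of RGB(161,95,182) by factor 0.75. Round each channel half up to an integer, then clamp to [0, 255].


Multiply each channel by 0.75, round half up, clamp to [0, 255]
R: 161×0.75 = 120.75 → round → 121
G: 95×0.75 = 71.25 → round → 71
B: 182×0.75 = 136.5 → round → 137
= RGB(121, 71, 137)


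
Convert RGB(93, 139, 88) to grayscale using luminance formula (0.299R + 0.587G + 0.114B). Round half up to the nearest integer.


Gray = 0.299×R + 0.587×G + 0.114×B
Gray = 0.299×93 + 0.587×139 + 0.114×88
Gray = 27.807 + 81.593 + 10.032
Gray = 119.432 → round half up → 119
Gray = 119


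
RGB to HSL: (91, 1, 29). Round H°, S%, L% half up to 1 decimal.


Normalize: R'=91/255≈0.3569, G'=1/255≈0.0039, B'=29/255≈0.1137
Max=91/255, Min=1/255, Δ=Max-Min=90/255
L = (Max+Min)/2 = (91+1)/510 = 92/510 = 0.18039… → L = 18.0%
L ≤ 0.5 → S = Δ/(Max+Min) = 90/(91+1) = 90/92 = 0.97826… → S = 97.8%
(the 1/255 factors cancel in S and H, so raw channel differences can be used)
Max is R' → H = 60 × (((G-B)/Δ) mod 6) = 60 × (((1-29)/90) mod 6)
  (-28)/90 = -0.3111…; negative, so add 6 → 5.6888…
  H = 60 × 5.6888… = 341.333…° → H = 341.3°
= HSL(341.3°, 97.8%, 18.0%)


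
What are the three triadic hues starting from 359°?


Triadic: equally spaced at 120° intervals
H1 = 359°
H2 = (359 + 120) mod 360 = 119°
H3 = (359 + 240) mod 360 = 239°
Triadic = 359°, 119°, 239°


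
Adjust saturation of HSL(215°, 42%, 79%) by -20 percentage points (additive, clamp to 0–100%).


Original S = 42%
Adjustment = -20 percentage points
New S = 42 + (-20) = 22
Clamp to [0, 100] → 22
= HSL(215°, 22%, 79%)


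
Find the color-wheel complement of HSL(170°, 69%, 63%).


Complement = opposite side of color wheel = hue + 180°
H' = (170 + 180) mod 360 = 350°
S and L unchanged.
= HSL(350°, 69%, 63%)


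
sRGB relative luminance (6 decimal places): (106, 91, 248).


Linearize each channel (sRGB transfer function): c = v/255; c_lin = c/12.92 if c ≤ 0.04045, else ((c+0.055)/1.055)^2.4
  R: 106/255 ≈ 0.415686 > 0.04045 → ((0.415686+0.055)/1.055)^2.4 ≈ 0.144128
  G: 91/255 ≈ 0.356863 > 0.04045 → ((0.356863+0.055)/1.055)^2.4 ≈ 0.104616
  B: 248/255 ≈ 0.972549 > 0.04045 → ((0.972549+0.055)/1.055)^2.4 ≈ 0.938686
R_lin = 0.144128, G_lin = 0.104616, B_lin = 0.938686
L = 0.2126×R + 0.7152×G + 0.0722×B
L = 0.2126×0.144128 + 0.7152×0.104616 + 0.0722×0.938686
L ≈ 0.173237


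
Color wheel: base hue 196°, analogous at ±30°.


Base hue: 196°
Left analog: (196 - 30) mod 360 = 166°
Right analog: (196 + 30) mod 360 = 226°
Analogous hues = 166° and 226°


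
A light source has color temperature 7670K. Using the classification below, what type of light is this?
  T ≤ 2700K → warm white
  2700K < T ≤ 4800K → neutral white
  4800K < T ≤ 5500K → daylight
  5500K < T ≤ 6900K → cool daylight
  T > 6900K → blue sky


Temperature: 7670K
7670K > 6900K → blue sky
Classification: blue sky


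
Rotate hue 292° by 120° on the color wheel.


New hue = (H + rotation) mod 360
New hue = (292 + 120) mod 360
= 412 mod 360
= 52°


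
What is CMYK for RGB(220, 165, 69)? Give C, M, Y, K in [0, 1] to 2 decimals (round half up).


R'=220/255≈0.8627, G'=165/255≈0.6471, B'=69/255≈0.2706
K = 1 - max(R',G',B') = 1 - 220/255 = 35/255 = 0.13725… → 0.14
(1-R'-K)/(1-K) simplifies to (max-R)/max with max = 220:
C = (220-220)/220 = 0/220 = 0 → 0.00
M = (220-165)/220 = 55/220 = 0.25 → 0.25
Y = (220-69)/220 = 151/220 = 0.68636… → 0.69
= CMYK(0.00, 0.25, 0.69, 0.14)


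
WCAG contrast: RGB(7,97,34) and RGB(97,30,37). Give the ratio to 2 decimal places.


Linearize each sRGB channel c=v/255: c/12.92 if c ≤ 0.04045 else ((c+0.055)/1.055)^2.4
L = 0.2126×R_lin + 0.7152×G_lin + 0.0722×B_lin
Color 1 (7,97,34):
  R=7: 7/255≈0.0275 ≤ 0.04045 → 0.0275/12.92 ≈ 0.00212
  G=97: 97/255≈0.3804 > 0.04045 → ((0.3804+0.055)/1.055)^2.4 ≈ 0.11954
  B=34: 34/255≈0.1333 > 0.04045 → ((0.1333+0.055)/1.055)^2.4 ≈ 0.01600
  L1 = 0.2126×0.00212 + 0.7152×0.11954 + 0.0722×0.01600 ≈ 0.08710
Color 2 (97,30,37):
  R=97: 97/255≈0.3804 > 0.04045 → ((0.3804+0.055)/1.055)^2.4 ≈ 0.11954
  G=30: 30/255≈0.1176 > 0.04045 → ((0.1176+0.055)/1.055)^2.4 ≈ 0.01298
  B=37: 37/255≈0.1451 > 0.04045 → ((0.1451+0.055)/1.055)^2.4 ≈ 0.01850
  L2 = 0.2126×0.11954 + 0.7152×0.01298 + 0.0722×0.01850 ≈ 0.03604
Lighter = 0.08710, Darker = 0.03604
Ratio = (L_lighter + 0.05) / (L_darker + 0.05)
Ratio = (0.08710 + 0.05) / (0.03604 + 0.05) = 0.13710 / 0.08604 ≈ 1.5935
Ratio ≈ 1.59:1


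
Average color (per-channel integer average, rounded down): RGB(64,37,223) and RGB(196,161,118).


Midpoint: each channel = ⌊(C₁+C₂)/2⌋
R: ⌊(64+196)/2⌋ = 130
G: ⌊(37+161)/2⌋ = 99
B: ⌊(223+118)/2⌋ = 170
= RGB(130, 99, 170)


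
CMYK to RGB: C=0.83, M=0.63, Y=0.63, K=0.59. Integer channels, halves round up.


R = 255 × (1-C) × (1-K) = 255 × 0.17 × 0.41 = 17.7735 → 18
G = 255 × (1-M) × (1-K) = 255 × 0.37 × 0.41 = 38.6835 → 39
B = 255 × (1-Y) × (1-K) = 255 × 0.37 × 0.41 = 38.6835 → 39
= RGB(18, 39, 39)


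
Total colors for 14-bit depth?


Colors = 2^bits = 2^14
= 16,384 colors


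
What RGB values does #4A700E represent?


4A → 74 (R)
70 → 112 (G)
0E → 14 (B)
= RGB(74, 112, 14)


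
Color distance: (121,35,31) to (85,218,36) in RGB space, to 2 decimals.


d = √[(R₁-R₂)² + (G₁-G₂)² + (B₁-B₂)²]
d = √[(121-85)² + (35-218)² + (31-36)²]
d = √[1296 + 33489 + 25]
d = √34810
d ≈ 186.57


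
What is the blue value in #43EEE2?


Color: #43EEE2
R = 43 = 67
G = EE = 238
B = E2 = 226
Blue = 226


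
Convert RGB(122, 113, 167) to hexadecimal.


R = 122 → 7A (hex)
G = 113 → 71 (hex)
B = 167 → A7 (hex)
Hex = #7A71A7


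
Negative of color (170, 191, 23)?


Invert: (255-R, 255-G, 255-B)
R: 255-170 = 85
G: 255-191 = 64
B: 255-23 = 232
= RGB(85, 64, 232)


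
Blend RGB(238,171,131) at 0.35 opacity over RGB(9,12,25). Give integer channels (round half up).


C = α×F + (1-α)×B, with 1-α = 0.65
R: 0.35×238 + 0.65×9 = 83.30 + 5.85 = 89.15 → 89
G: 0.35×171 + 0.65×12 = 59.85 + 7.80 = 67.65 → 68
B: 0.35×131 + 0.65×25 = 45.85 + 16.25 = 62.10 → 62
= RGB(89, 68, 62)


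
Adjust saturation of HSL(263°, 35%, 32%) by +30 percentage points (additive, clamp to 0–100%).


Original S = 35%
Adjustment = +30 percentage points
New S = 35 + (30) = 65
Clamp to [0, 100] → 65
= HSL(263°, 65%, 32%)


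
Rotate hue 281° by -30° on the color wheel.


New hue = (H + rotation) mod 360
New hue = (281 -30) mod 360
= 251 mod 360
= 251°


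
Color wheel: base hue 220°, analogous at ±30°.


Base hue: 220°
Left analog: (220 - 30) mod 360 = 190°
Right analog: (220 + 30) mod 360 = 250°
Analogous hues = 190° and 250°


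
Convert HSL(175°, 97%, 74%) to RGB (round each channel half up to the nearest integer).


H=175°, S=0.97, L=0.74
C = (1-|2L-1|)×S = (1-|0.48|)×0.97 = 0.5044
H' = H/60 = 175/60 ≈ 2.9167; X = C×(1-|H' mod 2 - 1|) ≈ 0.4624
m = L - C/2 = 0.74 - 0.2522 = 0.4878
Sector ⌊H'⌋ = 2 → (R',G',B') = (0.0, 0.5044, ≈0.4624)
RGB = ((R'+m)×255, (G'+m)×255, (B'+m)×255) = (124.389, 253.011, 242.2925)
Round half up → RGB(124, 253, 242)


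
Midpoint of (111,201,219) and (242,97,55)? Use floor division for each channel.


Midpoint: each channel = ⌊(C₁+C₂)/2⌋
R: ⌊(111+242)/2⌋ = 176
G: ⌊(201+97)/2⌋ = 149
B: ⌊(219+55)/2⌋ = 137
= RGB(176, 149, 137)


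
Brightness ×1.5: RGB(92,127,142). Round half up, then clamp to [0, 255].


Multiply each channel by 1.5, round half up, clamp to [0, 255]
R: 92×1.5 = 138
G: 127×1.5 = 190.5 → round → 191
B: 142×1.5 = 213
= RGB(138, 191, 213)


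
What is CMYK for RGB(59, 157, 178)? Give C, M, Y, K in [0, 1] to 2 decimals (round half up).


R'=59/255≈0.2314, G'=157/255≈0.6157, B'=178/255≈0.6980
K = 1 - max(R',G',B') = 1 - 178/255 = 77/255 = 0.30196… → 0.30
(1-R'-K)/(1-K) simplifies to (max-R)/max with max = 178:
C = (178-59)/178 = 119/178 = 0.66853… → 0.67
M = (178-157)/178 = 21/178 = 0.11797… → 0.12
Y = (178-178)/178 = 0/178 = 0 → 0.00
= CMYK(0.67, 0.12, 0.00, 0.30)


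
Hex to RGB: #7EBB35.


7E → 126 (R)
BB → 187 (G)
35 → 53 (B)
= RGB(126, 187, 53)


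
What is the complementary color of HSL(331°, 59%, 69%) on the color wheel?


Complement = opposite side of color wheel = hue + 180°
H' = (331 + 180) mod 360 = 151°
S and L unchanged.
= HSL(151°, 59%, 69%)


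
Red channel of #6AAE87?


Color: #6AAE87
R = 6A = 106
G = AE = 174
B = 87 = 135
Red = 106


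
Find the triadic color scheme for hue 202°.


Triadic: equally spaced at 120° intervals
H1 = 202°
H2 = (202 + 120) mod 360 = 322°
H3 = (202 + 240) mod 360 = 82°
Triadic = 202°, 322°, 82°


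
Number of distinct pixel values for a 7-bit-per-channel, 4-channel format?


Total bits = 7 bits/channel × 4 channels = 28 bits
Distinct pixel values = 2^28
= 268,435,456 pixel values


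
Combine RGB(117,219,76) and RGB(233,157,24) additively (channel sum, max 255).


Additive: each channel = min(255, C₁+C₂)
R: 117+233 = 350 → 255
G: 219+157 = 376 → 255
B: 76+24 = 100 → 100
= RGB(255, 255, 100)


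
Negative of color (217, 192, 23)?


Invert: (255-R, 255-G, 255-B)
R: 255-217 = 38
G: 255-192 = 63
B: 255-23 = 232
= RGB(38, 63, 232)


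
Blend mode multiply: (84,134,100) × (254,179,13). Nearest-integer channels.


Multiply: C = A×B/255, rounded to nearest integer
R: 84×254/255 = 21336/255 ≈ 83.671 → 84
G: 134×179/255 = 23986/255 ≈ 94.063 → 94
B: 100×13/255 = 1300/255 ≈ 5.098 → 5
= RGB(84, 94, 5)


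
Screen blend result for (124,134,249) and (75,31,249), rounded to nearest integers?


Screen: C = 255 - (255-A)×(255-B)/255, rounded to nearest integer
R: 255 - (255-124)×(255-75)/255 = 255 - 23580/255 ≈ 255 - 92.471 = 162.529 → 163
G: 255 - (255-134)×(255-31)/255 = 255 - 27104/255 ≈ 255 - 106.290 = 148.710 → 149
B: 255 - (255-249)×(255-249)/255 = 255 - 36/255 ≈ 255 - 0.141 = 254.859 → 255
= RGB(163, 149, 255)


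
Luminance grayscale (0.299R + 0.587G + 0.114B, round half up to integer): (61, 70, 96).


Gray = 0.299×R + 0.587×G + 0.114×B
Gray = 0.299×61 + 0.587×70 + 0.114×96
Gray = 18.239 + 41.090 + 10.944
Gray = 70.273 → round half up → 70
Gray = 70


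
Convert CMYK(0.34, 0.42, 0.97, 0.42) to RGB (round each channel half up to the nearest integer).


R = 255 × (1-C) × (1-K) = 255 × 0.66 × 0.58 = 97.614 → 98
G = 255 × (1-M) × (1-K) = 255 × 0.58 × 0.58 = 85.782 → 86
B = 255 × (1-Y) × (1-K) = 255 × 0.03 × 0.58 = 4.437 → 4
= RGB(98, 86, 4)


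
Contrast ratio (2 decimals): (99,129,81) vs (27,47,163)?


Linearize each sRGB channel c=v/255: c/12.92 if c ≤ 0.04045 else ((c+0.055)/1.055)^2.4
L = 0.2126×R_lin + 0.7152×G_lin + 0.0722×B_lin
Color 1 (99,129,81):
  R=99: 99/255≈0.3882 > 0.04045 → ((0.3882+0.055)/1.055)^2.4 ≈ 0.12477
  G=129: 129/255≈0.5059 > 0.04045 → ((0.5059+0.055)/1.055)^2.4 ≈ 0.21953
  B=81: 81/255≈0.3176 > 0.04045 → ((0.3176+0.055)/1.055)^2.4 ≈ 0.08228
  L1 = 0.2126×0.12477 + 0.7152×0.21953 + 0.0722×0.08228 ≈ 0.18947
Color 2 (27,47,163):
  R=27: 27/255≈0.1059 > 0.04045 → ((0.1059+0.055)/1.055)^2.4 ≈ 0.01096
  G=47: 47/255≈0.1843 > 0.04045 → ((0.1843+0.055)/1.055)^2.4 ≈ 0.02843
  B=163: 163/255≈0.6392 > 0.04045 → ((0.6392+0.055)/1.055)^2.4 ≈ 0.36625
  L2 = 0.2126×0.01096 + 0.7152×0.02843 + 0.0722×0.36625 ≈ 0.04910
Lighter = 0.18947, Darker = 0.04910
Ratio = (L_lighter + 0.05) / (L_darker + 0.05)
Ratio = (0.18947 + 0.05) / (0.04910 + 0.05) = 0.23947 / 0.09910 ≈ 2.4164
Ratio ≈ 2.42:1


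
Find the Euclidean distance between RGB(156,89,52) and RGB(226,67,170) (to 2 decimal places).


d = √[(R₁-R₂)² + (G₁-G₂)² + (B₁-B₂)²]
d = √[(156-226)² + (89-67)² + (52-170)²]
d = √[4900 + 484 + 13924]
d = √19308
d ≈ 138.95


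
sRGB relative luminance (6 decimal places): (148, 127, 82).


Linearize each channel (sRGB transfer function): c = v/255; c_lin = c/12.92 if c ≤ 0.04045, else ((c+0.055)/1.055)^2.4
  R: 148/255 ≈ 0.580392 > 0.04045 → ((0.580392+0.055)/1.055)^2.4 ≈ 0.296138
  G: 127/255 ≈ 0.498039 > 0.04045 → ((0.498039+0.055)/1.055)^2.4 ≈ 0.212231
  B: 82/255 ≈ 0.321569 > 0.04045 → ((0.321569+0.055)/1.055)^2.4 ≈ 0.084376
R_lin = 0.296138, G_lin = 0.212231, B_lin = 0.084376
L = 0.2126×R + 0.7152×G + 0.0722×B
L = 0.2126×0.296138 + 0.7152×0.212231 + 0.0722×0.084376
L ≈ 0.220838


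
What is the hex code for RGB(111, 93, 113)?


R = 111 → 6F (hex)
G = 93 → 5D (hex)
B = 113 → 71 (hex)
Hex = #6F5D71


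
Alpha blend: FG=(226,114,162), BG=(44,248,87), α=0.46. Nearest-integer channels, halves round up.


C = α×F + (1-α)×B, with 1-α = 0.54
R: 0.46×226 + 0.54×44 = 103.96 + 23.76 = 127.72 → 128
G: 0.46×114 + 0.54×248 = 52.44 + 133.92 = 186.36 → 186
B: 0.46×162 + 0.54×87 = 74.52 + 46.98 = 121.50 → 122
= RGB(128, 186, 122)


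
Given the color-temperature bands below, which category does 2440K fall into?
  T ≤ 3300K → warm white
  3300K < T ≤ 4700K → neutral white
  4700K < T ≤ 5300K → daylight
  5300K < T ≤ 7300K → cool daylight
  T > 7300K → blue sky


Temperature: 2440K
2440K ≤ 3300K → warm white
Classification: warm white


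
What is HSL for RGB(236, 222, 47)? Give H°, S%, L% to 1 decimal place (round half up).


Normalize: R'=236/255≈0.9255, G'=222/255≈0.8706, B'=47/255≈0.1843
Max=236/255, Min=47/255, Δ=Max-Min=189/255
L = (Max+Min)/2 = (236+47)/510 = 283/510 = 0.55490… → L = 55.5%
L > 0.5 → S = Δ/(2-Max-Min) = 189/(510-236-47) = 189/227 = 0.83259… → S = 83.3%
(the 1/255 factors cancel in S and H, so raw channel differences can be used)
Max is R' → H = 60 × (((G-B)/Δ) mod 6) = 60 × (((222-47)/189) mod 6)
  175/189 = 0.9259…
  H = 60 × 0.9259… = 55.555…° → H = 55.6°
= HSL(55.6°, 83.3%, 55.5%)


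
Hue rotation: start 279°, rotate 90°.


New hue = (H + rotation) mod 360
New hue = (279 + 90) mod 360
= 369 mod 360
= 9°


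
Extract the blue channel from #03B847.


Color: #03B847
R = 03 = 3
G = B8 = 184
B = 47 = 71
Blue = 71


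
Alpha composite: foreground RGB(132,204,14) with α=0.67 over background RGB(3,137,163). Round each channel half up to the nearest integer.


C = α×F + (1-α)×B, with 1-α = 0.33
R: 0.67×132 + 0.33×3 = 88.44 + 0.99 = 89.43 → 89
G: 0.67×204 + 0.33×137 = 136.68 + 45.21 = 181.89 → 182
B: 0.67×14 + 0.33×163 = 9.38 + 53.79 = 63.17 → 63
= RGB(89, 182, 63)


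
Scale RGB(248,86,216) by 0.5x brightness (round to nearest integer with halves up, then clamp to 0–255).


Multiply each channel by 0.5, round half up, clamp to [0, 255]
R: 248×0.5 = 124
G: 86×0.5 = 43
B: 216×0.5 = 108
= RGB(124, 43, 108)


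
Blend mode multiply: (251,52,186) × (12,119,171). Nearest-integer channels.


Multiply: C = A×B/255, rounded to nearest integer
R: 251×12/255 = 3012/255 ≈ 11.812 → 12
G: 52×119/255 = 6188/255 ≈ 24.267 → 24
B: 186×171/255 = 31806/255 ≈ 124.729 → 125
= RGB(12, 24, 125)


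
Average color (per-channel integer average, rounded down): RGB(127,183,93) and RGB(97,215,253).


Midpoint: each channel = ⌊(C₁+C₂)/2⌋
R: ⌊(127+97)/2⌋ = 112
G: ⌊(183+215)/2⌋ = 199
B: ⌊(93+253)/2⌋ = 173
= RGB(112, 199, 173)


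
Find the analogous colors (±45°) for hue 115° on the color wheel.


Base hue: 115°
Left analog: (115 - 45) mod 360 = 70°
Right analog: (115 + 45) mod 360 = 160°
Analogous hues = 70° and 160°


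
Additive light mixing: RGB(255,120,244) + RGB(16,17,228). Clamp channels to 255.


Additive: each channel = min(255, C₁+C₂)
R: 255+16 = 271 → 255
G: 120+17 = 137 → 137
B: 244+228 = 472 → 255
= RGB(255, 137, 255)


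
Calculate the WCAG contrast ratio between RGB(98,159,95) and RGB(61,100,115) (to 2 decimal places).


Linearize each sRGB channel c=v/255: c/12.92 if c ≤ 0.04045 else ((c+0.055)/1.055)^2.4
L = 0.2126×R_lin + 0.7152×G_lin + 0.0722×B_lin
Color 1 (98,159,95):
  R=98: 98/255≈0.3843 > 0.04045 → ((0.3843+0.055)/1.055)^2.4 ≈ 0.12214
  G=159: 159/255≈0.6235 > 0.04045 → ((0.6235+0.055)/1.055)^2.4 ≈ 0.34670
  B=95: 95/255≈0.3725 > 0.04045 → ((0.3725+0.055)/1.055)^2.4 ≈ 0.11444
  L1 = 0.2126×0.12214 + 0.7152×0.34670 + 0.0722×0.11444 ≈ 0.28219
Color 2 (61,100,115):
  R=61: 61/255≈0.2392 > 0.04045 → ((0.2392+0.055)/1.055)^2.4 ≈ 0.04667
  G=100: 100/255≈0.3922 > 0.04045 → ((0.3922+0.055)/1.055)^2.4 ≈ 0.12744
  B=115: 115/255≈0.4510 > 0.04045 → ((0.4510+0.055)/1.055)^2.4 ≈ 0.17144
  L2 = 0.2126×0.04667 + 0.7152×0.12744 + 0.0722×0.17144 ≈ 0.11344
Lighter = 0.28219, Darker = 0.11344
Ratio = (L_lighter + 0.05) / (L_darker + 0.05)
Ratio = (0.28219 + 0.05) / (0.11344 + 0.05) = 0.33219 / 0.16344 ≈ 2.0325
Ratio ≈ 2.03:1


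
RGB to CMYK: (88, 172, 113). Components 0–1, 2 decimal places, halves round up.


R'=88/255≈0.3451, G'=172/255≈0.6745, B'=113/255≈0.4431
K = 1 - max(R',G',B') = 1 - 172/255 = 83/255 = 0.32549… → 0.33
(1-R'-K)/(1-K) simplifies to (max-R)/max with max = 172:
C = (172-88)/172 = 84/172 = 0.48837… → 0.49
M = (172-172)/172 = 0/172 = 0 → 0.00
Y = (172-113)/172 = 59/172 = 0.34302… → 0.34
= CMYK(0.49, 0.00, 0.34, 0.33)


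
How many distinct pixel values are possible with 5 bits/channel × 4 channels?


Total bits = 5 bits/channel × 4 channels = 20 bits
Distinct pixel values = 2^20
= 1,048,576 pixel values


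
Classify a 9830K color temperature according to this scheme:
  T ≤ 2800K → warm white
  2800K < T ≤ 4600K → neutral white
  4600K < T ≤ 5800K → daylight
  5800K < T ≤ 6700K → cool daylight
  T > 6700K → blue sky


Temperature: 9830K
9830K > 6700K → blue sky
Classification: blue sky


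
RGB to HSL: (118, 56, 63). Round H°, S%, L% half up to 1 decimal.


Normalize: R'=118/255≈0.4627, G'=56/255≈0.2196, B'=63/255≈0.2471
Max=118/255, Min=56/255, Δ=Max-Min=62/255
L = (Max+Min)/2 = (118+56)/510 = 174/510 = 0.34117… → L = 34.1%
L ≤ 0.5 → S = Δ/(Max+Min) = 62/(118+56) = 62/174 = 0.35632… → S = 35.6%
(the 1/255 factors cancel in S and H, so raw channel differences can be used)
Max is R' → H = 60 × (((G-B)/Δ) mod 6) = 60 × (((56-63)/62) mod 6)
  (-7)/62 = -0.1129…; negative, so add 6 → 5.8870…
  H = 60 × 5.8870… = 353.225…° → H = 353.2°
= HSL(353.2°, 35.6%, 34.1%)


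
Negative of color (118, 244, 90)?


Invert: (255-R, 255-G, 255-B)
R: 255-118 = 137
G: 255-244 = 11
B: 255-90 = 165
= RGB(137, 11, 165)


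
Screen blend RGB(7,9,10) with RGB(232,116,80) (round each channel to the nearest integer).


Screen: C = 255 - (255-A)×(255-B)/255, rounded to nearest integer
R: 255 - (255-7)×(255-232)/255 = 255 - 5704/255 ≈ 255 - 22.369 = 232.631 → 233
G: 255 - (255-9)×(255-116)/255 = 255 - 34194/255 ≈ 255 - 134.094 = 120.906 → 121
B: 255 - (255-10)×(255-80)/255 = 255 - 42875/255 ≈ 255 - 168.137 = 86.863 → 87
= RGB(233, 121, 87)


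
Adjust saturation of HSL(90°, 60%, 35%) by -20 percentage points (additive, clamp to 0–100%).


Original S = 60%
Adjustment = -20 percentage points
New S = 60 + (-20) = 40
Clamp to [0, 100] → 40
= HSL(90°, 40%, 35%)


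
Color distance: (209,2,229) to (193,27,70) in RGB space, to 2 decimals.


d = √[(R₁-R₂)² + (G₁-G₂)² + (B₁-B₂)²]
d = √[(209-193)² + (2-27)² + (229-70)²]
d = √[256 + 625 + 25281]
d = √26162
d ≈ 161.75


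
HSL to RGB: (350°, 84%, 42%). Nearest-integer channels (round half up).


H=350°, S=0.84, L=0.42
C = (1-|2L-1|)×S = (1-|-0.16|)×0.84 = 0.7056
H' = H/60 = 350/60 ≈ 5.8333; X = C×(1-|H' mod 2 - 1|) = 0.1176
m = L - C/2 = 0.42 - 0.3528 = 0.0672
Sector ⌊H'⌋ = 5 → (R',G',B') = (0.7056, 0.0, 0.1176)
RGB = ((R'+m)×255, (G'+m)×255, (B'+m)×255) = (197.064, 17.136, 47.124)
Round half up → RGB(197, 17, 47)


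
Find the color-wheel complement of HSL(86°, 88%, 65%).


Complement = opposite side of color wheel = hue + 180°
H' = (86 + 180) mod 360 = 266°
S and L unchanged.
= HSL(266°, 88%, 65%)
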